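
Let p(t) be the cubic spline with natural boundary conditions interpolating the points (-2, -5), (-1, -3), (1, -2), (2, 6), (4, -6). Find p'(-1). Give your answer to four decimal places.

Write m_i for p''(x_i). With h_i = 1, 2, 1, 2 and divided differences Δ_i = 2, 1/2, 8, -6, the continuity of p' gives the tridiagonal system
  1·m_0 + 6·m_1 + 2·m_2 = 6(Δ_1 - Δ_0) = -9
  2·m_1 + 6·m_2 + 1·m_3 = 6(Δ_2 - Δ_1) = 45
  1·m_2 + 6·m_3 + 2·m_4 = 6(Δ_3 - Δ_2) = -84
Natural end conditions: m_0 = m_4 = 0.
Solving the tridiagonal system: m_0 = 0, m_1 = -11/2, m_2 = 12, m_3 = -16, m_4 = 0.
On [-1, 1], p'(t) = b_1 + 2c_1·(t + 1) + 3d_1·(t + 1)² with b_1 = Δ_1 - h_1(2m_1 + m_2)/6 = 1/6, c_1 = m_1/2 = -11/4, d_1 = (m_2 - m_1)/(6h_1) = 35/24. So p'(-1) = 1/6.

0.1667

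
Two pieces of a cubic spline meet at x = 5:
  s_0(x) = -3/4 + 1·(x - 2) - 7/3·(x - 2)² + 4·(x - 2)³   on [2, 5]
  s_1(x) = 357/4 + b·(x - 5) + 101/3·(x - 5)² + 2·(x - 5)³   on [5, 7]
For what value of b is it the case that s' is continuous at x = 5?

95

s_0'(x) = 1 - 14/3·(x - 2) + 12·(x - 2)², so s_0'(5) = 95. On the right, s_1'(5) = b, so b = 95.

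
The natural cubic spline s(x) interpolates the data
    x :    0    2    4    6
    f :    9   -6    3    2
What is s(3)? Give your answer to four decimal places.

-2.5500

With M_i denoting the second derivative at x_i, h_i = 2, 2, 2, and Δ_i = (y_(i+1) − y_i)/h_i = -15/2, 9/2, -1/2:
  2·M_0 + 8·M_1 + 2·M_2 = 6(Δ_1 - Δ_0) = 72
  2·M_1 + 8·M_2 + 2·M_3 = 6(Δ_2 - Δ_1) = -30
Natural end conditions: M_0 = M_3 = 0.
Solving: M_0 = 0, M_1 = 53/5, M_2 = -32/5, M_3 = 0.
On [2, 4], s(x) = -6 - 13/30·(x - 2) + 53/10·(x - 2)² - 17/12·(x - 2)³.
With (x - 2) = 1: s(3) = -51/20.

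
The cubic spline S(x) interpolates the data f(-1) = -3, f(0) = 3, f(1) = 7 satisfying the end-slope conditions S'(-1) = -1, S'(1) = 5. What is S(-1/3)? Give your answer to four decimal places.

0.4074

Write σ_i for S''(x_i). With h_i = 1, 1 and divided differences Δ_i = 6, 4, the continuity of S' gives the tridiagonal system
  1·σ_0 + 4·σ_1 + 1·σ_2 = 6(Δ_1 - Δ_0) = -12
Clamped end conditions give two more equations: 2h_0·σ_0 + h_0·σ_1 = 6(Δ_0 - S'(-1)) = 42 and h_1·σ_1 + 2h_1·σ_2 = 6(S'(1) - Δ_1) = 6.
Solving the tridiagonal system: σ_0 = 27, σ_1 = -12, σ_2 = 9.
On [-1, 0], S(x) = -3 - 1·(x + 1) + 27/2·(x + 1)² - 13/2·(x + 1)³.
With (x + 1) = 2/3: S(-1/3) = 11/27.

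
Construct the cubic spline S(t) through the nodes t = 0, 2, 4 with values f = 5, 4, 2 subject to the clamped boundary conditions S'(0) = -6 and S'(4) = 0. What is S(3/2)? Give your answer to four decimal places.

3.4883

With M_i denoting the second derivative at x_i, h_i = 2, 2, and Δ_i = (y_(i+1) − y_i)/h_i = -1/2, -1:
  2·M_0 + 8·M_1 + 2·M_2 = 6(Δ_1 - Δ_0) = -3
Clamped end conditions give two more equations: 2h_0·M_0 + h_0·M_1 = 6(Δ_0 - S'(0)) = 33 and h_1·M_1 + 2h_1·M_2 = 6(S'(4) - Δ_1) = 6.
Solving the tridiagonal system: M_0 = 81/8, M_1 = -15/4, M_2 = 27/8.
On [0, 2], S(t) = 5 - 6·t + 81/16·t² - 37/32·t³.
With t = 3/2: S(3/2) = 893/256.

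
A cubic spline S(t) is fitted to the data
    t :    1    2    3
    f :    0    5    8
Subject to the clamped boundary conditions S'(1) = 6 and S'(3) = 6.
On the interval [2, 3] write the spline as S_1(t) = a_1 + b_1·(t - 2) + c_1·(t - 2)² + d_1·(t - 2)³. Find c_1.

Let M_i = S''(x_i). Step sizes h_i = 1, 1; slopes of the chords Δ_i = (y_(i+1) - y_i)/h_i = 5, 3.
  1·M_0 + 4·M_1 + 1·M_2 = 6(Δ_1 - Δ_0) = -12
Clamped end conditions give two more equations: 2h_0·M_0 + h_0·M_1 = 6(Δ_0 - S'(1)) = -6 and h_1·M_1 + 2h_1·M_2 = 6(S'(3) - Δ_1) = 18.
Solving the tridiagonal system: M_0 = 0, M_1 = -6, M_2 = 12.
On [2, 3], with S_1(t) = a_1 + b_1·(t - 2) + c_1·(t - 2)² + d_1·(t - 2)³: c_1 = M_1/2 = -3, d_1 = (M_2 - M_1)/(6h_1) = 3, b_1 = Δ_1 - h_1(2M_1 + M_2)/6 = 3.

-3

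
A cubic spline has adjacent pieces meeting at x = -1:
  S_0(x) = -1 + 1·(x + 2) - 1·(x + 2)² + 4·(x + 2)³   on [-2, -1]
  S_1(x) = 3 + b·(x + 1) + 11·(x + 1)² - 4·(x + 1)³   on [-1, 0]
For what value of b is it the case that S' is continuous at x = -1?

11

S_0'(x) = 1 - 2·(x + 2) + 12·(x + 2)², so S_0'(-1) = 11. On the right, S_1'(-1) = b, so b = 11.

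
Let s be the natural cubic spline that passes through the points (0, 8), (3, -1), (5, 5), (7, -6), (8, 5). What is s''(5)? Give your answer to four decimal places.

-13.1538

Write m_i for s''(x_i). With h_i = 3, 2, 2, 1 and divided differences Δ_i = -3, 3, -11/2, 11, the continuity of s' gives the tridiagonal system
  3·m_0 + 10·m_1 + 2·m_2 = 6(Δ_1 - Δ_0) = 36
  2·m_1 + 8·m_2 + 2·m_3 = 6(Δ_2 - Δ_1) = -51
  2·m_2 + 6·m_3 + 1·m_4 = 6(Δ_3 - Δ_2) = 99
Natural end conditions: m_0 = m_4 = 0.
Solving the tridiagonal system: m_0 = 0, m_1 = 81/13, m_2 = -171/13, m_3 = 543/26, m_4 = 0.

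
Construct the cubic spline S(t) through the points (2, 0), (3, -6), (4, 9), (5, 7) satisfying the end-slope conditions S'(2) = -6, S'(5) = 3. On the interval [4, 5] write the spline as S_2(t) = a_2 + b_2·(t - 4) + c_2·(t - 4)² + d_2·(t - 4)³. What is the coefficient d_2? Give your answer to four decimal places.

14.4000

Let M_i = S''(x_i). Step sizes h_i = 1, 1, 1; slopes of the chords Δ_i = (y_(i+1) - y_i)/h_i = -6, 15, -2.
  1·M_0 + 4·M_1 + 1·M_2 = 6(Δ_1 - Δ_0) = 126
  1·M_1 + 4·M_2 + 1·M_3 = 6(Δ_2 - Δ_1) = -102
Clamped end conditions give two more equations: 2h_0·M_0 + h_0·M_1 = 6(Δ_0 - S'(2)) = 0 and h_2·M_2 + 2h_2·M_3 = 6(S'(5) - Δ_2) = 30.
Hence M_0 = -124/5, M_1 = 248/5, M_2 = -238/5, M_3 = 194/5.
On [4, 5], with S_2(t) = a_2 + b_2·(t - 4) + c_2·(t - 4)² + d_2·(t - 4)³: c_2 = M_2/2 = -119/5, d_2 = (M_3 - M_2)/(6h_2) = 72/5, b_2 = Δ_2 - h_2(2M_2 + M_3)/6 = 37/5.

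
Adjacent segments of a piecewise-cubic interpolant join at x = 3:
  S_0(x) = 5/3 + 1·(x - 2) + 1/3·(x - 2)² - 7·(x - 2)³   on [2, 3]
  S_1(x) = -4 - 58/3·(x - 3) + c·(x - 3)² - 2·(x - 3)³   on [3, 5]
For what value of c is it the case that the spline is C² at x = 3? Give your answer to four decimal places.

S_0''(x) = 2/3 - 42·(x - 2), so S_0''(3) = -124/3. On the right, S_1''(3) = 2c, so c = -62/3.

-20.6667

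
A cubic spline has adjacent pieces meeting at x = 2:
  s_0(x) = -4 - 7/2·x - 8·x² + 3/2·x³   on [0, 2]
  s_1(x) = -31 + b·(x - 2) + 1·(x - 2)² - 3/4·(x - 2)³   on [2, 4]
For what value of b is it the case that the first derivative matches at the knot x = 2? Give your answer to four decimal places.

-17.5000

s_0'(x) = -7/2 - 16·x + 9/2·x², so s_0'(2) = -35/2. On the right, s_1'(2) = b, so b = -35/2.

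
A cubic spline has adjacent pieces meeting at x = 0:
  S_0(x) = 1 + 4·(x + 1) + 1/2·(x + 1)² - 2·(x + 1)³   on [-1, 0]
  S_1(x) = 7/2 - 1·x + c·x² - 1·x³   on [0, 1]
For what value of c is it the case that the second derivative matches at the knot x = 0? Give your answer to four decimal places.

-5.5000

S_0''(x) = 1 - 12·(x + 1), so S_0''(0) = -11. On the right, S_1''(0) = 2c, so c = -11/2.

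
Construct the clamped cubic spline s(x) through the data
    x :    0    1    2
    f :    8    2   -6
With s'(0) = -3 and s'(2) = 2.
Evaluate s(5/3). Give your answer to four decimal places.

Write σ_i for s''(x_i). With h_i = 1, 1 and divided differences Δ_i = -6, -8, the continuity of s' gives the tridiagonal system
  1·σ_0 + 4·σ_1 + 1·σ_2 = 6(Δ_1 - Δ_0) = -12
Clamped end conditions give two more equations: 2h_0·σ_0 + h_0·σ_1 = 6(Δ_0 - s'(0)) = -18 and h_1·σ_1 + 2h_1·σ_2 = 6(s'(2) - Δ_1) = 60.
Solving the tridiagonal system: σ_0 = -7/2, σ_1 = -11, σ_2 = 71/2.
On [1, 2], s(x) = 2 - 41/4·(x - 1) - 11/2·(x - 1)² + 31/4·(x - 1)³.
With (x - 1) = 2/3: s(5/3) = -269/54.

-4.9815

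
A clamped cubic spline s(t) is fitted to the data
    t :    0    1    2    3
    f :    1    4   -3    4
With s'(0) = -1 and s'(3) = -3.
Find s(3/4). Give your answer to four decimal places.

3.9250

Put M_i = s'' at the i-th knot. Here h = (1, 1, 1) and Δ = (3, -7, 7), so the interior equations h_(i-1)·M_(i-1) + 2(h_(i-1)+h_i)·M_i + h_i·M_(i+1) = 6(Δ_i − Δ_(i-1)) read
  1·M_0 + 4·M_1 + 1·M_2 = 6(Δ_1 - Δ_0) = -60
  1·M_1 + 4·M_2 + 1·M_3 = 6(Δ_2 - Δ_1) = 84
Clamped end conditions give two more equations: 2h_0·M_0 + h_0·M_1 = 6(Δ_0 - s'(0)) = 24 and h_2·M_2 + 2h_2·M_3 = 6(s'(3) - Δ_2) = -60.
Solving the tridiagonal system: M_0 = 424/15, M_1 = -488/15, M_2 = 628/15, M_3 = -764/15.
On [0, 1], s(t) = 1 - 1·t + 212/15·t² - 152/15·t³.
With t = 3/4: s(3/4) = 157/40.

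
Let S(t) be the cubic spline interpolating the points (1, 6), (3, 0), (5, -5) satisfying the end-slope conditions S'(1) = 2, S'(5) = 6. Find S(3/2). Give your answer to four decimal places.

Put m_i = S'' at the i-th knot. Here h = (2, 2) and Δ = (-3, -5/2), so the interior equations h_(i-1)·m_(i-1) + 2(h_(i-1)+h_i)·m_i + h_i·m_(i+1) = 6(Δ_i − Δ_(i-1)) read
  2·m_0 + 8·m_1 + 2·m_2 = 6(Δ_1 - Δ_0) = 3
Clamped end conditions give two more equations: 2h_0·m_0 + h_0·m_1 = 6(Δ_0 - S'(1)) = -30 and h_1·m_1 + 2h_1·m_2 = 6(S'(5) - Δ_1) = 51.
Hence m_0 = -55/8, m_1 = -5/4, m_2 = 107/8.
On [1, 3], S(t) = 6 + 2·(t - 1) - 55/16·(t - 1)² + 15/32·(t - 1)³.
With (t - 1) = 1/2: S(3/2) = 1587/256.

6.1992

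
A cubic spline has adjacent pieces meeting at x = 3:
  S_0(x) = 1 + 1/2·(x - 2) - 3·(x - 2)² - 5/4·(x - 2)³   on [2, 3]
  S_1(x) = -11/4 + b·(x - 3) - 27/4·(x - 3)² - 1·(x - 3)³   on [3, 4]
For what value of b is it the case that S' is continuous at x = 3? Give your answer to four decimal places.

S_0'(x) = 1/2 - 6·(x - 2) - 15/4·(x - 2)², so S_0'(3) = -37/4. On the right, S_1'(3) = b, so b = -37/4.

-9.2500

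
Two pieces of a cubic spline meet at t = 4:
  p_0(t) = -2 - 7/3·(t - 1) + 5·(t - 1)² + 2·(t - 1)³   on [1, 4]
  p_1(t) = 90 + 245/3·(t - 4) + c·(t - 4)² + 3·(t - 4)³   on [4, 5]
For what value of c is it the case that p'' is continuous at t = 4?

23

p_0''(t) = 10 + 12·(t - 1), so p_0''(4) = 46. On the right, p_1''(4) = 2c, so c = 23.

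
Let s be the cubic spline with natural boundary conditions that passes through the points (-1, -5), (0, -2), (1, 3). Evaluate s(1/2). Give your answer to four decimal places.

0.3125

Put M_i = s'' at the i-th knot. Here h = (1, 1) and Δ = (3, 5), so the interior equations h_(i-1)·M_(i-1) + 2(h_(i-1)+h_i)·M_i + h_i·M_(i+1) = 6(Δ_i − Δ_(i-1)) read
  1·M_0 + 4·M_1 + 1·M_2 = 6(Δ_1 - Δ_0) = 12
Natural end conditions: M_0 = M_2 = 0.
Hence M_0 = 0, M_1 = 3, M_2 = 0.
On [0, 1], s(t) = -2 + 4·t + 3/2·t² - 1/2·t³.
With t = 1/2: s(1/2) = 5/16.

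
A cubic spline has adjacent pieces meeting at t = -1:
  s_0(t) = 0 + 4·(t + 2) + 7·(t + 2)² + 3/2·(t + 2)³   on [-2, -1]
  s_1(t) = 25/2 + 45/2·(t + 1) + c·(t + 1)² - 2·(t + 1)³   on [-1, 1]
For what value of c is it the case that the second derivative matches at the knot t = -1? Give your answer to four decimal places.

s_0''(t) = 14 + 9·(t + 2), so s_0''(-1) = 23. On the right, s_1''(-1) = 2c, so c = 23/2.

11.5000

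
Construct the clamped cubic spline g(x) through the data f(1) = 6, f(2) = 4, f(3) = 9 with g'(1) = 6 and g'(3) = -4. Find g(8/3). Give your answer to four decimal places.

Put M_i = g'' at the i-th knot. Here h = (1, 1) and Δ = (-2, 5), so the interior equations h_(i-1)·M_(i-1) + 2(h_(i-1)+h_i)·M_i + h_i·M_(i+1) = 6(Δ_i − Δ_(i-1)) read
  1·M_0 + 4·M_1 + 1·M_2 = 6(Δ_1 - Δ_0) = 42
Clamped end conditions give two more equations: 2h_0·M_0 + h_0·M_1 = 6(Δ_0 - g'(1)) = -48 and h_1·M_1 + 2h_1·M_2 = 6(g'(3) - Δ_1) = -54.
Solving: M_0 = -79/2, M_1 = 31, M_2 = -85/2.
On [2, 3], g(x) = 4 + 7/4·(x - 2) + 31/2·(x - 2)² - 49/4·(x - 2)³.
With (x - 2) = 2/3: g(8/3) = 455/54.

8.4259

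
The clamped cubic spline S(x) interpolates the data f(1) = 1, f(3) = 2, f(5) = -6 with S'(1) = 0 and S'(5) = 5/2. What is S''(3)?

Let m_i = S''(x_i). Step sizes h_i = 2, 2; slopes of the chords Δ_i = (y_(i+1) - y_i)/h_i = 1/2, -4.
  2·m_0 + 8·m_1 + 2·m_2 = 6(Δ_1 - Δ_0) = -27
Clamped end conditions give two more equations: 2h_0·m_0 + h_0·m_1 = 6(Δ_0 - S'(1)) = 3 and h_1·m_1 + 2h_1·m_2 = 6(S'(5) - Δ_1) = 39.
Hence m_0 = 19/4, m_1 = -8, m_2 = 55/4.

-8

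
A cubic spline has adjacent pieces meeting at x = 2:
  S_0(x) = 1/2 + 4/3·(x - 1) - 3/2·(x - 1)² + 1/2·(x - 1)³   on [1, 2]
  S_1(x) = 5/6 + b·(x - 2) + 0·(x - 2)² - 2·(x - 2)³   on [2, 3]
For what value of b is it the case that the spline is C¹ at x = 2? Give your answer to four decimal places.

-0.1667

S_0'(x) = 4/3 - 3·(x - 1) + 3/2·(x - 1)², so S_0'(2) = -1/6. On the right, S_1'(2) = b, so b = -1/6.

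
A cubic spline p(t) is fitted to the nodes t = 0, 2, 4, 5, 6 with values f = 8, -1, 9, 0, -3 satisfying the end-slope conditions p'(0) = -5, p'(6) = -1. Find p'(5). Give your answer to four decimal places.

-7.6488

Write M_i for p''(x_i). With h_i = 2, 2, 1, 1 and divided differences Δ_i = -9/2, 5, -9, -3, the continuity of p' gives the tridiagonal system
  2·M_0 + 8·M_1 + 2·M_2 = 6(Δ_1 - Δ_0) = 57
  2·M_1 + 6·M_2 + 1·M_3 = 6(Δ_2 - Δ_1) = -84
  1·M_2 + 4·M_3 + 1·M_4 = 6(Δ_3 - Δ_2) = 36
Clamped end conditions give two more equations: 2h_0·M_0 + h_0·M_1 = 6(Δ_0 - p'(0)) = 3 and h_3·M_3 + 2h_3·M_4 = 6(p'(6) - Δ_3) = 12.
Solving: M_0 = -523/84, M_1 = 293/21, M_2 = -253/12, M_3 = 613/42, M_4 = -109/84.
On [5, 6], p'(t) = b_3 + 2c_3·(t - 5) + 3d_3·(t - 5)² with b_3 = Δ_3 - h_3(2M_3 + M_4)/6 = -1285/168, c_3 = M_3/2 = 613/84, d_3 = (M_4 - M_3)/(6h_3) = -445/168. So p'(5) = -1285/168.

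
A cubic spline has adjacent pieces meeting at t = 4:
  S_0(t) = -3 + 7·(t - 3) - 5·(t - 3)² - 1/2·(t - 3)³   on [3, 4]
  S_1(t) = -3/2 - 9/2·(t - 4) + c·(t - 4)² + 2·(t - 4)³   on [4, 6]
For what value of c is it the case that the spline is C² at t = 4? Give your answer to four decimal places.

-6.5000

S_0''(t) = -10 - 3·(t - 3), so S_0''(4) = -13. On the right, S_1''(4) = 2c, so c = -13/2.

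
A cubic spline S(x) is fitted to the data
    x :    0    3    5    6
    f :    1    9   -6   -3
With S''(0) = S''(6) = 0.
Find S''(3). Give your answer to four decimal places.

Let m_i = S''(x_i). Step sizes h_i = 3, 2, 1; slopes of the chords Δ_i = (y_(i+1) - y_i)/h_i = 8/3, -15/2, 3.
  3·m_0 + 10·m_1 + 2·m_2 = 6(Δ_1 - Δ_0) = -61
  2·m_1 + 6·m_2 + 1·m_3 = 6(Δ_2 - Δ_1) = 63
Natural end conditions: m_0 = m_3 = 0.
Solving: m_0 = 0, m_1 = -123/14, m_2 = 94/7, m_3 = 0.

-8.7857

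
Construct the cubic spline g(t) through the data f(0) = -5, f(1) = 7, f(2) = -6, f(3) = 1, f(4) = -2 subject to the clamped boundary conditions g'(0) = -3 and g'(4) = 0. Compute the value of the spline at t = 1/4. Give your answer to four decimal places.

-3.6172

Write M_i for g''(x_i). With h_i = 1, 1, 1, 1 and divided differences Δ_i = 12, -13, 7, -3, the continuity of g' gives the tridiagonal system
  1·M_0 + 4·M_1 + 1·M_2 = 6(Δ_1 - Δ_0) = -150
  1·M_1 + 4·M_2 + 1·M_3 = 6(Δ_2 - Δ_1) = 120
  1·M_2 + 4·M_3 + 1·M_4 = 6(Δ_3 - Δ_2) = -60
Clamped end conditions give two more equations: 2h_0·M_0 + h_0·M_1 = 6(Δ_0 - g'(0)) = 90 and h_3·M_3 + 2h_3·M_4 = 6(g'(4) - Δ_3) = 18.
Forward elimination and back-substitution give M_0 = 81, M_1 = -72, M_2 = 57, M_3 = -36, M_4 = 27.
On [0, 1], g(t) = -5 - 3·t + 81/2·t² - 51/2·t³.
With t = 1/4: g(1/4) = -463/128.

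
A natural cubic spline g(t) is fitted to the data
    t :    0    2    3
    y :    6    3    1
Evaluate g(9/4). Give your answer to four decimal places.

2.5273

With m_i denoting the second derivative at x_i, h_i = 2, 1, and Δ_i = (y_(i+1) − y_i)/h_i = -3/2, -2:
  2·m_0 + 6·m_1 + 1·m_2 = 6(Δ_1 - Δ_0) = -3
Natural end conditions: m_0 = m_2 = 0.
Hence m_0 = 0, m_1 = -1/2, m_2 = 0.
On [2, 3], g(t) = 3 - 11/6·(t - 2) - 1/4·(t - 2)² + 1/12·(t - 2)³.
With (t - 2) = 1/4: g(9/4) = 647/256.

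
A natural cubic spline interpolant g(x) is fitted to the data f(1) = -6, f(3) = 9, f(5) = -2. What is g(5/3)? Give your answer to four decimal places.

Let M_i = g''(x_i). Step sizes h_i = 2, 2; slopes of the chords Δ_i = (y_(i+1) - y_i)/h_i = 15/2, -11/2.
  2·M_0 + 8·M_1 + 2·M_2 = 6(Δ_1 - Δ_0) = -78
Natural end conditions: M_0 = M_2 = 0.
Solving the tridiagonal system: M_0 = 0, M_1 = -39/4, M_2 = 0.
On [1, 3], g(x) = -6 + 43/4·(x - 1) + 0·(x - 1)² - 13/16·(x - 1)³.
With (x - 1) = 2/3: g(5/3) = 25/27.

0.9259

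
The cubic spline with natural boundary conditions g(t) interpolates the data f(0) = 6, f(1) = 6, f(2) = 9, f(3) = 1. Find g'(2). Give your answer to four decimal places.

Write M_i for g''(x_i). With h_i = 1, 1, 1 and divided differences Δ_i = 0, 3, -8, the continuity of g' gives the tridiagonal system
  1·M_0 + 4·M_1 + 1·M_2 = 6(Δ_1 - Δ_0) = 18
  1·M_1 + 4·M_2 + 1·M_3 = 6(Δ_2 - Δ_1) = -66
Natural end conditions: M_0 = M_3 = 0.
Hence M_0 = 0, M_1 = 46/5, M_2 = -94/5, M_3 = 0.
On [2, 3], g'(t) = b_2 + 2c_2·(t - 2) + 3d_2·(t - 2)² with b_2 = Δ_2 - h_2(2M_2 + M_3)/6 = -26/15, c_2 = M_2/2 = -47/5, d_2 = (M_3 - M_2)/(6h_2) = 47/15. So g'(2) = -26/15.

-1.7333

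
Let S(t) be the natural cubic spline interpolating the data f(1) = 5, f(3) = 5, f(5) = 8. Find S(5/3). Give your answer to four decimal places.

4.7778

Write M_i for S''(x_i). With h_i = 2, 2 and divided differences Δ_i = 0, 3/2, the continuity of S' gives the tridiagonal system
  2·M_0 + 8·M_1 + 2·M_2 = 6(Δ_1 - Δ_0) = 9
Natural end conditions: M_0 = M_2 = 0.
Hence M_0 = 0, M_1 = 9/8, M_2 = 0.
On [1, 3], S(t) = 5 - 3/8·(t - 1) + 0·(t - 1)² + 3/32·(t - 1)³.
With (t - 1) = 2/3: S(5/3) = 43/9.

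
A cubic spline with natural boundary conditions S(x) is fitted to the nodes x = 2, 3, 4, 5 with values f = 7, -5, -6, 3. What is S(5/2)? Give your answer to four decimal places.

Let M_i = S''(x_i). Step sizes h_i = 1, 1, 1; slopes of the chords Δ_i = (y_(i+1) - y_i)/h_i = -12, -1, 9.
  1·M_0 + 4·M_1 + 1·M_2 = 6(Δ_1 - Δ_0) = 66
  1·M_1 + 4·M_2 + 1·M_3 = 6(Δ_2 - Δ_1) = 60
Natural end conditions: M_0 = M_3 = 0.
Forward elimination and back-substitution give M_0 = 0, M_1 = 68/5, M_2 = 58/5, M_3 = 0.
On [2, 3], S(x) = 7 - 214/15·(x - 2) + 0·(x - 2)² + 34/15·(x - 2)³.
With (x - 2) = 1/2: S(5/2) = 3/20.

0.1500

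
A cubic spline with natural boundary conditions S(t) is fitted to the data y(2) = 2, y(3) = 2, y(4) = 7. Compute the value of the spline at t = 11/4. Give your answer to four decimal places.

1.5898

With M_i denoting the second derivative at x_i, h_i = 1, 1, and Δ_i = (y_(i+1) − y_i)/h_i = 0, 5:
  1·M_0 + 4·M_1 + 1·M_2 = 6(Δ_1 - Δ_0) = 30
Natural end conditions: M_0 = M_2 = 0.
Solving: M_0 = 0, M_1 = 15/2, M_2 = 0.
On [2, 3], S(t) = 2 - 5/4·(t - 2) + 0·(t - 2)² + 5/4·(t - 2)³.
With (t - 2) = 3/4: S(11/4) = 407/256.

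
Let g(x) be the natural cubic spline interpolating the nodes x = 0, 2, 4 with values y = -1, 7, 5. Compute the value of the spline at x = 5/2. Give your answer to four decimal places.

Write M_i for g''(x_i). With h_i = 2, 2 and divided differences Δ_i = 4, -1, the continuity of g' gives the tridiagonal system
  2·M_0 + 8·M_1 + 2·M_2 = 6(Δ_1 - Δ_0) = -30
Natural end conditions: M_0 = M_2 = 0.
Solving: M_0 = 0, M_1 = -15/4, M_2 = 0.
On [2, 4], g(x) = 7 + 3/2·(x - 2) - 15/8·(x - 2)² + 5/16·(x - 2)³.
With (x - 2) = 1/2: g(5/2) = 937/128.

7.3203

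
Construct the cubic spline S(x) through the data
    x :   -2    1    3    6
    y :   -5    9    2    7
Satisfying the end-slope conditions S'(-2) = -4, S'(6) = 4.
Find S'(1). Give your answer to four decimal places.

1.4670

Write σ_i for S''(x_i). With h_i = 3, 2, 3 and divided differences Δ_i = 14/3, -7/2, 5/3, the continuity of S' gives the tridiagonal system
  3·σ_0 + 10·σ_1 + 2·σ_2 = 6(Δ_1 - Δ_0) = -49
  2·σ_1 + 10·σ_2 + 3·σ_3 = 6(Δ_2 - Δ_1) = 31
Clamped end conditions give two more equations: 2h_0·σ_0 + h_0·σ_1 = 6(Δ_0 - S'(-2)) = 52 and h_2·σ_2 + 2h_2·σ_3 = 6(S'(6) - Δ_2) = 14.
Hence σ_0 = 3737/273, σ_1 = -914/91, σ_2 = 472/91, σ_3 = -71/273.
On [1, 3], S'(x) = b_1 + 2c_1·(x - 1) + 3d_1·(x - 1)² with b_1 = Δ_1 - h_1(2σ_1 + σ_2)/6 = 267/182, c_1 = σ_1/2 = -457/91, d_1 = (σ_2 - σ_1)/(6h_1) = 33/26. So S'(1) = 267/182.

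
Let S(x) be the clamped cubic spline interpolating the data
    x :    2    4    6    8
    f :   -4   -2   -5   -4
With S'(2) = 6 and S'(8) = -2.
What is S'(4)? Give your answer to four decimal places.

Put M_i = S'' at the i-th knot. Here h = (2, 2, 2) and Δ = (1, -3/2, 1/2), so the interior equations h_(i-1)·M_(i-1) + 2(h_(i-1)+h_i)·M_i + h_i·M_(i+1) = 6(Δ_i − Δ_(i-1)) read
  2·M_0 + 8·M_1 + 2·M_2 = 6(Δ_1 - Δ_0) = -15
  2·M_1 + 8·M_2 + 2·M_3 = 6(Δ_2 - Δ_1) = 12
Clamped end conditions give two more equations: 2h_0·M_0 + h_0·M_1 = 6(Δ_0 - S'(2)) = -30 and h_2·M_2 + 2h_2·M_3 = 6(S'(8) - Δ_2) = -15.
Solving the tridiagonal system: M_0 = -106/15, M_1 = -13/15, M_2 = 91/30, M_3 = -79/15.
On [4, 6], S'(x) = b_1 + 2c_1·(x - 4) + 3d_1·(x - 4)² with b_1 = Δ_1 - h_1(2M_1 + M_2)/6 = -29/15, c_1 = M_1/2 = -13/30, d_1 = (M_2 - M_1)/(6h_1) = 13/40. So S'(4) = -29/15.

-1.9333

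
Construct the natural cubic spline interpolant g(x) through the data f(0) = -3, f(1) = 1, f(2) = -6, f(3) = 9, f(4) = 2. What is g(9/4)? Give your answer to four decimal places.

-3.2905

Let σ_i = g''(x_i). Step sizes h_i = 1, 1, 1, 1; slopes of the chords Δ_i = (y_(i+1) - y_i)/h_i = 4, -7, 15, -7.
  1·σ_0 + 4·σ_1 + 1·σ_2 = 6(Δ_1 - Δ_0) = -66
  1·σ_1 + 4·σ_2 + 1·σ_3 = 6(Δ_2 - Δ_1) = 132
  1·σ_2 + 4·σ_3 + 1·σ_4 = 6(Δ_3 - Δ_2) = -132
Natural end conditions: σ_0 = σ_4 = 0.
Hence σ_0 = 0, σ_1 = -825/28, σ_2 = 363/7, σ_3 = -1287/28, σ_4 = 0.
On [2, 3], g(x) = -6 + 43/8·(x - 2) + 363/14·(x - 2)² - 913/56·(x - 2)³.
With (x - 2) = 1/4: g(9/4) = -11793/3584.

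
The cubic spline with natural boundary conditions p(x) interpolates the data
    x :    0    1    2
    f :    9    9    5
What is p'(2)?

With σ_i denoting the second derivative at x_i, h_i = 1, 1, and Δ_i = (y_(i+1) − y_i)/h_i = 0, -4:
  1·σ_0 + 4·σ_1 + 1·σ_2 = 6(Δ_1 - Δ_0) = -24
Natural end conditions: σ_0 = σ_2 = 0.
Hence σ_0 = 0, σ_1 = -6, σ_2 = 0.
On [1, 2], p'(x) = b_1 + 2c_1·(x - 1) + 3d_1·(x - 1)² with b_1 = Δ_1 - h_1(2σ_1 + σ_2)/6 = -2, c_1 = σ_1/2 = -3, d_1 = (σ_2 - σ_1)/(6h_1) = 1. So p'(2) = -5.

-5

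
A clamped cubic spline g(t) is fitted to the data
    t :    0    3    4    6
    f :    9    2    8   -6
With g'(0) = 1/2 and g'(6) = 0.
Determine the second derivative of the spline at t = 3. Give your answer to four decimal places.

12.4286

Let M_i = g''(x_i). Step sizes h_i = 3, 1, 2; slopes of the chords Δ_i = (y_(i+1) - y_i)/h_i = -7/3, 6, -7.
  3·M_0 + 8·M_1 + 1·M_2 = 6(Δ_1 - Δ_0) = 50
  1·M_1 + 6·M_2 + 2·M_3 = 6(Δ_2 - Δ_1) = -78
Clamped end conditions give two more equations: 2h_0·M_0 + h_0·M_1 = 6(Δ_0 - g'(0)) = -17 and h_2·M_2 + 2h_2·M_3 = 6(g'(6) - Δ_2) = 42.
Solving: M_0 = -190/21, M_1 = 87/7, M_2 = -156/7, M_3 = 303/14.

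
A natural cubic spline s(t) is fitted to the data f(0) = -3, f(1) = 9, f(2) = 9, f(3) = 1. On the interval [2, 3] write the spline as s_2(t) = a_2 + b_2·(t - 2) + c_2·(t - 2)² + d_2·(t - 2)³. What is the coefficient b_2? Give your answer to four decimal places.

-5.3333

Let M_i = s''(x_i). Step sizes h_i = 1, 1, 1; slopes of the chords Δ_i = (y_(i+1) - y_i)/h_i = 12, 0, -8.
  1·M_0 + 4·M_1 + 1·M_2 = 6(Δ_1 - Δ_0) = -72
  1·M_1 + 4·M_2 + 1·M_3 = 6(Δ_2 - Δ_1) = -48
Natural end conditions: M_0 = M_3 = 0.
Solving: M_0 = 0, M_1 = -16, M_2 = -8, M_3 = 0.
On [2, 3], with s_2(t) = a_2 + b_2·(t - 2) + c_2·(t - 2)² + d_2·(t - 2)³: c_2 = M_2/2 = -4, d_2 = (M_3 - M_2)/(6h_2) = 4/3, b_2 = Δ_2 - h_2(2M_2 + M_3)/6 = -16/3.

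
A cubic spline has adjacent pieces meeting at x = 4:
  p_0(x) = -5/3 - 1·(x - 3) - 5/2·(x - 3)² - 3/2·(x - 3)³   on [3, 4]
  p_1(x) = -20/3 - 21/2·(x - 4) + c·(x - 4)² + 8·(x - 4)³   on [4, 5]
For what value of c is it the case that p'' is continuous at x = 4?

p_0''(x) = -5 - 9·(x - 3), so p_0''(4) = -14. On the right, p_1''(4) = 2c, so c = -7.

-7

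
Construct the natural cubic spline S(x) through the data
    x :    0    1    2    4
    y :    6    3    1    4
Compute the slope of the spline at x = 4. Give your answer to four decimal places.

2.6304

Let M_i = S''(x_i). Step sizes h_i = 1, 1, 2; slopes of the chords Δ_i = (y_(i+1) - y_i)/h_i = -3, -2, 3/2.
  1·M_0 + 4·M_1 + 1·M_2 = 6(Δ_1 - Δ_0) = 6
  1·M_1 + 6·M_2 + 2·M_3 = 6(Δ_2 - Δ_1) = 21
Natural end conditions: M_0 = M_3 = 0.
Solving: M_0 = 0, M_1 = 15/23, M_2 = 78/23, M_3 = 0.
On [2, 4], S'(x) = b_2 + 2c_2·(x - 2) + 3d_2·(x - 2)² with b_2 = Δ_2 - h_2(2M_2 + M_3)/6 = -35/46, c_2 = M_2/2 = 39/23, d_2 = (M_3 - M_2)/(6h_2) = -13/46. So S'(4) = 121/46.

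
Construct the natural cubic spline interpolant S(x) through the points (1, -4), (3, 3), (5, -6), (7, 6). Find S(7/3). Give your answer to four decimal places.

2.7654

Write σ_i for S''(x_i). With h_i = 2, 2, 2 and divided differences Δ_i = 7/2, -9/2, 6, the continuity of S' gives the tridiagonal system
  2·σ_0 + 8·σ_1 + 2·σ_2 = 6(Δ_1 - Δ_0) = -48
  2·σ_1 + 8·σ_2 + 2·σ_3 = 6(Δ_2 - Δ_1) = 63
Natural end conditions: σ_0 = σ_3 = 0.
Forward elimination and back-substitution give σ_0 = 0, σ_1 = -17/2, σ_2 = 10, σ_3 = 0.
On [1, 3], S(x) = -4 + 19/3·(x - 1) + 0·(x - 1)² - 17/24·(x - 1)³.
With (x - 1) = 4/3: S(7/3) = 224/81.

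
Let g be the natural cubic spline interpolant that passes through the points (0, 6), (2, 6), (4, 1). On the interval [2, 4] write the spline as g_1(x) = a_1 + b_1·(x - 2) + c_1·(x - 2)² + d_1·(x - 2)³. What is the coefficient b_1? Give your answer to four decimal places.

Write σ_i for g''(x_i). With h_i = 2, 2 and divided differences Δ_i = 0, -5/2, the continuity of g' gives the tridiagonal system
  2·σ_0 + 8·σ_1 + 2·σ_2 = 6(Δ_1 - Δ_0) = -15
Natural end conditions: σ_0 = σ_2 = 0.
Solving: σ_0 = 0, σ_1 = -15/8, σ_2 = 0.
On [2, 4], with g_1(x) = a_1 + b_1·(x - 2) + c_1·(x - 2)² + d_1·(x - 2)³: c_1 = σ_1/2 = -15/16, d_1 = (σ_2 - σ_1)/(6h_1) = 5/32, b_1 = Δ_1 - h_1(2σ_1 + σ_2)/6 = -5/4.

-1.2500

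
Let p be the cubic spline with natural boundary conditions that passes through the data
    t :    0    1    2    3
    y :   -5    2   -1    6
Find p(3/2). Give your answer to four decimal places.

With M_i denoting the second derivative at x_i, h_i = 1, 1, 1, and Δ_i = (y_(i+1) − y_i)/h_i = 7, -3, 7:
  1·M_0 + 4·M_1 + 1·M_2 = 6(Δ_1 - Δ_0) = -60
  1·M_1 + 4·M_2 + 1·M_3 = 6(Δ_2 - Δ_1) = 60
Natural end conditions: M_0 = M_3 = 0.
Hence M_0 = 0, M_1 = -20, M_2 = 20, M_3 = 0.
On [1, 2], p(t) = 2 + 1/3·(t - 1) - 10·(t - 1)² + 20/3·(t - 1)³.
With (t - 1) = 1/2: p(3/2) = 1/2.

0.5000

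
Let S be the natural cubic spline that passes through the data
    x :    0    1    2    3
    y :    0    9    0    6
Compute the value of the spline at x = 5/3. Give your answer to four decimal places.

2.7926

Write σ_i for S''(x_i). With h_i = 1, 1, 1 and divided differences Δ_i = 9, -9, 6, the continuity of S' gives the tridiagonal system
  1·σ_0 + 4·σ_1 + 1·σ_2 = 6(Δ_1 - Δ_0) = -108
  1·σ_1 + 4·σ_2 + 1·σ_3 = 6(Δ_2 - Δ_1) = 90
Natural end conditions: σ_0 = σ_3 = 0.
Hence σ_0 = 0, σ_1 = -174/5, σ_2 = 156/5, σ_3 = 0.
On [1, 2], S(x) = 9 - 13/5·(x - 1) - 87/5·(x - 1)² + 11·(x - 1)³.
With (x - 1) = 2/3: S(5/3) = 377/135.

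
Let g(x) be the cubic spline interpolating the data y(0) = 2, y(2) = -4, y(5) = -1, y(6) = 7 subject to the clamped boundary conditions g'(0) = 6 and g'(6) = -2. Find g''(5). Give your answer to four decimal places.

With m_i denoting the second derivative at x_i, h_i = 2, 3, 1, and Δ_i = (y_(i+1) − y_i)/h_i = -3, 1, 8:
  2·m_0 + 10·m_1 + 3·m_2 = 6(Δ_1 - Δ_0) = 24
  3·m_1 + 8·m_2 + 1·m_3 = 6(Δ_2 - Δ_1) = 42
Clamped end conditions give two more equations: 2h_0·m_0 + h_0·m_1 = 6(Δ_0 - g'(0)) = -54 and h_2·m_2 + 2h_2·m_3 = 6(g'(6) - Δ_2) = -60.
Solving: m_0 = -194/13, m_1 = 37/13, m_2 = 110/13, m_3 = -445/13.

8.4615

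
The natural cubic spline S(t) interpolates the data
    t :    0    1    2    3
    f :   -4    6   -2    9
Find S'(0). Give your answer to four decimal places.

Write σ_i for S''(x_i). With h_i = 1, 1, 1 and divided differences Δ_i = 10, -8, 11, the continuity of S' gives the tridiagonal system
  1·σ_0 + 4·σ_1 + 1·σ_2 = 6(Δ_1 - Δ_0) = -108
  1·σ_1 + 4·σ_2 + 1·σ_3 = 6(Δ_2 - Δ_1) = 114
Natural end conditions: σ_0 = σ_3 = 0.
Solving the tridiagonal system: σ_0 = 0, σ_1 = -182/5, σ_2 = 188/5, σ_3 = 0.
On [0, 1], S'(t) = b_0 + 2c_0·t + 3d_0·t² with b_0 = Δ_0 - h_0(2σ_0 + σ_1)/6 = 241/15, c_0 = σ_0/2 = 0, d_0 = (σ_1 - σ_0)/(6h_0) = -91/15. So S'(0) = 241/15.

16.0667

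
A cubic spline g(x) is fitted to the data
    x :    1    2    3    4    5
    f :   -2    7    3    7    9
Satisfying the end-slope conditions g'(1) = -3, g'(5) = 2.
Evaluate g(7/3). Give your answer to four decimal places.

Let m_i = g''(x_i). Step sizes h_i = 1, 1, 1, 1; slopes of the chords Δ_i = (y_(i+1) - y_i)/h_i = 9, -4, 4, 2.
  1·m_0 + 4·m_1 + 1·m_2 = 6(Δ_1 - Δ_0) = -78
  1·m_1 + 4·m_2 + 1·m_3 = 6(Δ_2 - Δ_1) = 48
  1·m_2 + 4·m_3 + 1·m_4 = 6(Δ_3 - Δ_2) = -12
Clamped end conditions give two more equations: 2h_0·m_0 + h_0·m_1 = 6(Δ_0 - g'(1)) = 72 and h_3·m_3 + 2h_3·m_4 = 6(g'(5) - Δ_3) = 0.
Hence m_0 = 781/14, m_1 = -277/7, m_2 = 49/2, m_3 = -73/7, m_4 = 73/14.
On [2, 3], g(x) = 7 + 143/28·(x - 2) - 277/14·(x - 2)² + 299/28·(x - 2)³.
With (x - 2) = 1/3: g(7/3) = 1304/189.

6.8995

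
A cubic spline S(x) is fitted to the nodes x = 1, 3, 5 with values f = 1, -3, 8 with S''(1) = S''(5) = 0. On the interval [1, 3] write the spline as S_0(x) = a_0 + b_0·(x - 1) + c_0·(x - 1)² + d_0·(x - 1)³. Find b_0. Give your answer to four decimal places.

-3.8750

Let M_i = S''(x_i). Step sizes h_i = 2, 2; slopes of the chords Δ_i = (y_(i+1) - y_i)/h_i = -2, 11/2.
  2·M_0 + 8·M_1 + 2·M_2 = 6(Δ_1 - Δ_0) = 45
Natural end conditions: M_0 = M_2 = 0.
Solving: M_0 = 0, M_1 = 45/8, M_2 = 0.
On [1, 3], with S_0(x) = a_0 + b_0·(x - 1) + c_0·(x - 1)² + d_0·(x - 1)³: c_0 = M_0/2 = 0, d_0 = (M_1 - M_0)/(6h_0) = 15/32, b_0 = Δ_0 - h_0(2M_0 + M_1)/6 = -31/8.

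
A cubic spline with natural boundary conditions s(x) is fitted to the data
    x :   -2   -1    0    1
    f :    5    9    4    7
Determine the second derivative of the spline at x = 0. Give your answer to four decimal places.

With m_i denoting the second derivative at x_i, h_i = 1, 1, 1, and Δ_i = (y_(i+1) − y_i)/h_i = 4, -5, 3:
  1·m_0 + 4·m_1 + 1·m_2 = 6(Δ_1 - Δ_0) = -54
  1·m_1 + 4·m_2 + 1·m_3 = 6(Δ_2 - Δ_1) = 48
Natural end conditions: m_0 = m_3 = 0.
Forward elimination and back-substitution give m_0 = 0, m_1 = -88/5, m_2 = 82/5, m_3 = 0.

16.4000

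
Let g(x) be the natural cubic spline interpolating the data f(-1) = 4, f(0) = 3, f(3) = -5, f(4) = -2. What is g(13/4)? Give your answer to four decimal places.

-4.5503

Write m_i for g''(x_i). With h_i = 1, 3, 1 and divided differences Δ_i = -1, -8/3, 3, the continuity of g' gives the tridiagonal system
  1·m_0 + 8·m_1 + 3·m_2 = 6(Δ_1 - Δ_0) = -10
  3·m_1 + 8·m_2 + 1·m_3 = 6(Δ_2 - Δ_1) = 34
Natural end conditions: m_0 = m_3 = 0.
Hence m_0 = 0, m_1 = -182/55, m_2 = 302/55, m_3 = 0.
On [3, 4], g(x) = -5 + 193/165·(x - 3) + 151/55·(x - 3)² - 151/165·(x - 3)³.
With (x - 3) = 1/4: g(13/4) = -16017/3520.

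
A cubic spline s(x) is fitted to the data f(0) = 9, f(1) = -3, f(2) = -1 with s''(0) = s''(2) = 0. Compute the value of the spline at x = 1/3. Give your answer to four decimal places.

Let M_i = s''(x_i). Step sizes h_i = 1, 1; slopes of the chords Δ_i = (y_(i+1) - y_i)/h_i = -12, 2.
  1·M_0 + 4·M_1 + 1·M_2 = 6(Δ_1 - Δ_0) = 84
Natural end conditions: M_0 = M_2 = 0.
Solving the tridiagonal system: M_0 = 0, M_1 = 21, M_2 = 0.
On [0, 1], s(x) = 9 - 31/2·x + 0·x² + 7/2·x³.
With x = 1/3: s(1/3) = 107/27.

3.9630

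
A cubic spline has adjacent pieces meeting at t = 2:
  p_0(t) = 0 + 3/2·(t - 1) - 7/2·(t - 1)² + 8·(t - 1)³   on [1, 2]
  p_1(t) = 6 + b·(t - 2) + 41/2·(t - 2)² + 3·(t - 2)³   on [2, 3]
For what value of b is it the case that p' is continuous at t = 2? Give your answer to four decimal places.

18.5000

p_0'(t) = 3/2 - 7·(t - 1) + 24·(t - 1)², so p_0'(2) = 37/2. On the right, p_1'(2) = b, so b = 37/2.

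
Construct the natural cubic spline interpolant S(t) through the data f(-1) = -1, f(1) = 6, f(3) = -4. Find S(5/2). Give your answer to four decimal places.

Let M_i = S''(x_i). Step sizes h_i = 2, 2; slopes of the chords Δ_i = (y_(i+1) - y_i)/h_i = 7/2, -5.
  2·M_0 + 8·M_1 + 2·M_2 = 6(Δ_1 - Δ_0) = -51
Natural end conditions: M_0 = M_2 = 0.
Solving: M_0 = 0, M_1 = -51/8, M_2 = 0.
On [1, 3], S(t) = 6 - 3/4·(t - 1) - 51/16·(t - 1)² + 17/32·(t - 1)³.
With (t - 1) = 3/2: S(5/2) = -129/256.

-0.5039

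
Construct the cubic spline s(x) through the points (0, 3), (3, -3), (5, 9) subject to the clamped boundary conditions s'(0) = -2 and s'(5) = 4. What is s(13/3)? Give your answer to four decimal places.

Let σ_i = s''(x_i). Step sizes h_i = 3, 2; slopes of the chords Δ_i = (y_(i+1) - y_i)/h_i = -2, 6.
  3·σ_0 + 10·σ_1 + 2·σ_2 = 6(Δ_1 - Δ_0) = 48
Clamped end conditions give two more equations: 2h_0·σ_0 + h_0·σ_1 = 6(Δ_0 - s'(0)) = 0 and h_1·σ_1 + 2h_1·σ_2 = 6(s'(5) - Δ_1) = -12.
Solving: σ_0 = -18/5, σ_1 = 36/5, σ_2 = -33/5.
On [3, 5], s(x) = -3 + 17/5·(x - 3) + 18/5·(x - 3)² - 23/20·(x - 3)³.
With (x - 3) = 4/3: s(13/3) = 703/135.

5.2074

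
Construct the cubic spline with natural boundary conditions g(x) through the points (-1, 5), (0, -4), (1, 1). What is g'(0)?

-2

Let m_i = g''(x_i). Step sizes h_i = 1, 1; slopes of the chords Δ_i = (y_(i+1) - y_i)/h_i = -9, 5.
  1·m_0 + 4·m_1 + 1·m_2 = 6(Δ_1 - Δ_0) = 84
Natural end conditions: m_0 = m_2 = 0.
Forward elimination and back-substitution give m_0 = 0, m_1 = 21, m_2 = 0.
On [0, 1], g'(x) = b_1 + 2c_1·x + 3d_1·x² with b_1 = Δ_1 - h_1(2m_1 + m_2)/6 = -2, c_1 = m_1/2 = 21/2, d_1 = (m_2 - m_1)/(6h_1) = -7/2. So g'(0) = -2.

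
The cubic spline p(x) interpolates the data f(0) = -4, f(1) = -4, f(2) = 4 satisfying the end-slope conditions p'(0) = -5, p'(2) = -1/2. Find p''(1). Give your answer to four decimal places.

19.5000

With σ_i denoting the second derivative at x_i, h_i = 1, 1, and Δ_i = (y_(i+1) − y_i)/h_i = 0, 8:
  1·σ_0 + 4·σ_1 + 1·σ_2 = 6(Δ_1 - Δ_0) = 48
Clamped end conditions give two more equations: 2h_0·σ_0 + h_0·σ_1 = 6(Δ_0 - p'(0)) = 30 and h_1·σ_1 + 2h_1·σ_2 = 6(p'(2) - Δ_1) = -51.
Solving: σ_0 = 21/4, σ_1 = 39/2, σ_2 = -141/4.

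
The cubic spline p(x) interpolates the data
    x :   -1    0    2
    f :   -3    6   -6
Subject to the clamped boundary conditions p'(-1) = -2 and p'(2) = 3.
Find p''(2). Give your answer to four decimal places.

30.1667

Write m_i for p''(x_i). With h_i = 1, 2 and divided differences Δ_i = 9, -6, the continuity of p' gives the tridiagonal system
  1·m_0 + 6·m_1 + 2·m_2 = 6(Δ_1 - Δ_0) = -90
Clamped end conditions give two more equations: 2h_0·m_0 + h_0·m_1 = 6(Δ_0 - p'(-1)) = 66 and h_1·m_1 + 2h_1·m_2 = 6(p'(2) - Δ_1) = 54.
Solving the tridiagonal system: m_0 = 149/3, m_1 = -100/3, m_2 = 181/6.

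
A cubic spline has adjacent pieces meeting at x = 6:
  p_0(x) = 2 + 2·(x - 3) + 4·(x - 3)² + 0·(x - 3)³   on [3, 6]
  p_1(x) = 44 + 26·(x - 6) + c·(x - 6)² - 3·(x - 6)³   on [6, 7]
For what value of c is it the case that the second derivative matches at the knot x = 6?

p_0''(x) = 8 + 0·(x - 3), so p_0''(6) = 8. On the right, p_1''(6) = 2c, so c = 4.

4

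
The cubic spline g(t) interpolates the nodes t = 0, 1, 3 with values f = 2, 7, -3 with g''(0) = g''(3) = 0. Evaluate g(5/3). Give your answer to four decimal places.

6.1358

Let M_i = g''(x_i). Step sizes h_i = 1, 2; slopes of the chords Δ_i = (y_(i+1) - y_i)/h_i = 5, -5.
  1·M_0 + 6·M_1 + 2·M_2 = 6(Δ_1 - Δ_0) = -60
Natural end conditions: M_0 = M_2 = 0.
Solving: M_0 = 0, M_1 = -10, M_2 = 0.
On [1, 3], g(t) = 7 + 5/3·(t - 1) - 5·(t - 1)² + 5/6·(t - 1)³.
With (t - 1) = 2/3: g(5/3) = 497/81.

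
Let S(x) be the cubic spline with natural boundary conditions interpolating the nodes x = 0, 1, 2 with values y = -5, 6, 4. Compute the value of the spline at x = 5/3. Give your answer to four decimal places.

Put m_i = S'' at the i-th knot. Here h = (1, 1) and Δ = (11, -2), so the interior equations h_(i-1)·m_(i-1) + 2(h_(i-1)+h_i)·m_i + h_i·m_(i+1) = 6(Δ_i − Δ_(i-1)) read
  1·m_0 + 4·m_1 + 1·m_2 = 6(Δ_1 - Δ_0) = -78
Natural end conditions: m_0 = m_2 = 0.
Solving: m_0 = 0, m_1 = -39/2, m_2 = 0.
On [1, 2], S(x) = 6 + 9/2·(x - 1) - 39/4·(x - 1)² + 13/4·(x - 1)³.
With (x - 1) = 2/3: S(5/3) = 152/27.

5.6296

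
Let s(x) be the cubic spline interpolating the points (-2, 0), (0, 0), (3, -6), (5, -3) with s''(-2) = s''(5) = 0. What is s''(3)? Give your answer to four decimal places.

2.7033

With M_i denoting the second derivative at x_i, h_i = 2, 3, 2, and Δ_i = (y_(i+1) − y_i)/h_i = 0, -2, 3/2:
  2·M_0 + 10·M_1 + 3·M_2 = 6(Δ_1 - Δ_0) = -12
  3·M_1 + 10·M_2 + 2·M_3 = 6(Δ_2 - Δ_1) = 21
Natural end conditions: M_0 = M_3 = 0.
Solving the tridiagonal system: M_0 = 0, M_1 = -183/91, M_2 = 246/91, M_3 = 0.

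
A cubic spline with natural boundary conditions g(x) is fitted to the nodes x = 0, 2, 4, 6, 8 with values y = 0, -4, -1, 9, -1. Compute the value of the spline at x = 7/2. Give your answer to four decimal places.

-2.9495

With σ_i denoting the second derivative at x_i, h_i = 2, 2, 2, 2, and Δ_i = (y_(i+1) − y_i)/h_i = -2, 3/2, 5, -5:
  2·σ_0 + 8·σ_1 + 2·σ_2 = 6(Δ_1 - Δ_0) = 21
  2·σ_1 + 8·σ_2 + 2·σ_3 = 6(Δ_2 - Δ_1) = 21
  2·σ_2 + 8·σ_3 + 2·σ_4 = 6(Δ_3 - Δ_2) = -60
Natural end conditions: σ_0 = σ_4 = 0.
Solving: σ_0 = 0, σ_1 = 171/112, σ_2 = 123/28, σ_3 = -963/112, σ_4 = 0.
On [2, 4], g(x) = -4 - 55/56·(x - 2) + 171/224·(x - 2)² + 107/448·(x - 2)³.
With (x - 2) = 3/2: g(7/2) = -10571/3584.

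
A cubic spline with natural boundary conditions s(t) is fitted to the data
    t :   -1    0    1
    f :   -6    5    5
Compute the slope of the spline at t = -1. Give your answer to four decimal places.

Write σ_i for s''(x_i). With h_i = 1, 1 and divided differences Δ_i = 11, 0, the continuity of s' gives the tridiagonal system
  1·σ_0 + 4·σ_1 + 1·σ_2 = 6(Δ_1 - Δ_0) = -66
Natural end conditions: σ_0 = σ_2 = 0.
Solving: σ_0 = 0, σ_1 = -33/2, σ_2 = 0.
On [-1, 0], s'(t) = b_0 + 2c_0·(t + 1) + 3d_0·(t + 1)² with b_0 = Δ_0 - h_0(2σ_0 + σ_1)/6 = 55/4, c_0 = σ_0/2 = 0, d_0 = (σ_1 - σ_0)/(6h_0) = -11/4. So s'(-1) = 55/4.

13.7500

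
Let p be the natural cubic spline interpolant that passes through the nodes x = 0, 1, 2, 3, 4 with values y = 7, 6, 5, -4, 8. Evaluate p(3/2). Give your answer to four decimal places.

6.5647

With M_i denoting the second derivative at x_i, h_i = 1, 1, 1, 1, and Δ_i = (y_(i+1) − y_i)/h_i = -1, -1, -9, 12:
  1·M_0 + 4·M_1 + 1·M_2 = 6(Δ_1 - Δ_0) = 0
  1·M_1 + 4·M_2 + 1·M_3 = 6(Δ_2 - Δ_1) = -48
  1·M_2 + 4·M_3 + 1·M_4 = 6(Δ_3 - Δ_2) = 126
Natural end conditions: M_0 = M_4 = 0.
Forward elimination and back-substitution give M_0 = 0, M_1 = 159/28, M_2 = -159/7, M_3 = 1041/28, M_4 = 0.
On [1, 2], p(x) = 6 + 25/28·(x - 1) + 159/56·(x - 1)² - 265/56·(x - 1)³.
With (x - 1) = 1/2: p(3/2) = 2941/448.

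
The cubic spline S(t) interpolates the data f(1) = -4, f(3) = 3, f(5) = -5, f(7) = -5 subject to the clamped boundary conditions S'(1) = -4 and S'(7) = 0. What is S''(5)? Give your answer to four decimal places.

6.7333

Write σ_i for S''(x_i). With h_i = 2, 2, 2 and divided differences Δ_i = 7/2, -4, 0, the continuity of S' gives the tridiagonal system
  2·σ_0 + 8·σ_1 + 2·σ_2 = 6(Δ_1 - Δ_0) = -45
  2·σ_1 + 8·σ_2 + 2·σ_3 = 6(Δ_2 - Δ_1) = 24
Clamped end conditions give two more equations: 2h_0·σ_0 + h_0·σ_1 = 6(Δ_0 - S'(1)) = 45 and h_2·σ_2 + 2h_2·σ_3 = 6(S'(7) - Δ_2) = 0.
Solving the tridiagonal system: σ_0 = 511/30, σ_1 = -347/30, σ_2 = 101/15, σ_3 = -101/30.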